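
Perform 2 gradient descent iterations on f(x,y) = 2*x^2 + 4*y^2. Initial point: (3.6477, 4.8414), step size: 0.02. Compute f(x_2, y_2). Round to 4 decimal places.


Gradient descent on f(x,y) = 2*x^2 + 4*y^2.
Starting point: (3.6477, 4.8414), alpha = 0.02
Step 1: grad_x = 2*2*3.6477 = 14.5908, grad_y = 2*4*4.8414 = 38.7312
  x_1 = 3.6477 - 0.02*14.5908 = 3.3559
  y_1 = 4.8414 - 0.02*38.7312 = 4.0668
Step 2: grad_x = 2*2*3.3559 = 13.4235, grad_y = 2*4*4.0668 = 32.5342
  x_2 = 3.3559 - 0.02*13.4235 = 3.0874
  y_2 = 4.0668 - 0.02*32.5342 = 3.4161
f(3.0874, 3.4161) = 2*3.0874^2 + 4*3.4161^2 = 65.743


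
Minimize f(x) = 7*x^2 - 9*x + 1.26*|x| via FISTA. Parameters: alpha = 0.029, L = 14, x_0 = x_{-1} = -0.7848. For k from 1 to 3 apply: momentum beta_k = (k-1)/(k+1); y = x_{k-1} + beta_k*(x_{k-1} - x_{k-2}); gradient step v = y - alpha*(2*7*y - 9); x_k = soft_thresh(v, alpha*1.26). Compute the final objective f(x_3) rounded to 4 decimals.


FISTA on f(x) = 7*x^2 - 9*x + 1.26*|x|
L = 14, alpha = 0.029
Iteration 1: beta = 0.0, y = -0.7848 + 0.0*(-0.7848 + 0.7848) = -0.7848
  grad(y) = -19.9872, v = y - alpha*grad = -0.2052
  prox(v) = soft_thresh(-0.2052, 0.0365) = -0.1686
Iteration 2: beta = 0.3333, y = -0.1686 + 0.3333*(-0.1686 + 0.7848) = 0.0368
  grad(y) = -8.4854, v = y - alpha*grad = 0.2828
  prox(v) = soft_thresh(0.2828, 0.0365) = 0.2463
Iteration 3: beta = 0.5, y = 0.2463 + 0.5*(0.2463 + 0.1686) = 0.4538
  grad(y) = -2.6474, v = y - alpha*grad = 0.5305
  prox(v) = soft_thresh(0.5305, 0.0365) = 0.494
f(x_3) = 7*0.494^2 - 9*0.494 + 1.26*|0.494| = -2.1153


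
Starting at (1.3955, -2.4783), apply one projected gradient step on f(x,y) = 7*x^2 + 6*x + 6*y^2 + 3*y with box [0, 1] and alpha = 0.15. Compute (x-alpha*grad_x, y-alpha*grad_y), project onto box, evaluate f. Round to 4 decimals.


Step 1: Compute gradient at (1.3955, -2.4783).
grad_x = 2*7*1.3955 + 6 = 25.537
grad_y = 2*6*-2.4783 + 3 = -26.7396
Step 2: Gradient step.
x_raw = 1.3955 - 0.15*25.537 = -2.4351
y_raw = -2.4783 - 0.15*-26.7396 = 1.5326
Step 3: Project onto [0, 1].
x_proj = clip(-2.4351) = 0.0
y_proj = clip(1.5326) = 1.0
Step 4: Evaluate f.
f(0.0, 1.0) = 9.0


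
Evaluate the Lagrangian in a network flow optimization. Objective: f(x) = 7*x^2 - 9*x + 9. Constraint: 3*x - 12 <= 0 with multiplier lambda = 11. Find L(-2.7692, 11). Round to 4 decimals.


Step 1: Evaluate f(x).
f(-2.7692) = 7*(-2.7692)^2 - 9*(-2.7692) + 9 = 87.6021
Step 2: Evaluate g(x).
g(-2.7692) = 3*-2.7692 - 12 = -20.3076
Step 3: Compute Lagrangian.
L = 87.6021 + 11*-20.3076 = -135.7815


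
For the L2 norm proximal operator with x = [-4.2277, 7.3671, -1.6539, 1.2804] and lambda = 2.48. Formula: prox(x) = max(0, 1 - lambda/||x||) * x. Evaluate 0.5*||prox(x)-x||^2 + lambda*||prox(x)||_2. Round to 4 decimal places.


Step 1: Compute ||x||.
||x|| = 8.7477
Step 2: Compute scaling factor.
scale = max(0, 1 - 2.48/8.7477) = 0.7165
Step 3: prox(x) = [-3.0291, 5.2785, -1.185, 0.9174]
||prox(x)|| = 6.2677
Step 4: Proximal objective.
0.5*||prox-x||^2 = 3.0752
lambda*||prox|| = 15.5439
Total = 18.6191


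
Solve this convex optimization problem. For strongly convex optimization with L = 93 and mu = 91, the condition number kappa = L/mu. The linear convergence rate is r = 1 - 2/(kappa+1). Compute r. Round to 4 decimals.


Step 1: Compute the condition number.
kappa = L/mu = 93/91 = 1.022
Step 2: Compute the convergence rate.
r = 1 - 2/(kappa + 1) = 1 - 2*mu/(L + mu) = (L - mu)/(L + mu) = 2/184 = 0.0109


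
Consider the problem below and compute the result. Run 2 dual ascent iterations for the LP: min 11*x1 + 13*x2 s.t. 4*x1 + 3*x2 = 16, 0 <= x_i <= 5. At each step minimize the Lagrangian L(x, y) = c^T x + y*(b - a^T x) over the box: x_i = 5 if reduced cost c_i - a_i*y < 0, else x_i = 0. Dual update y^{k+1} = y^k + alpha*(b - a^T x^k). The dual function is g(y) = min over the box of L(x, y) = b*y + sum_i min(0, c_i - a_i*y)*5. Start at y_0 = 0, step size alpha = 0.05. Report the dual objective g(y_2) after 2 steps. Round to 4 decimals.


Dual ascent for LP: min 11*x1 + 13*x2, 4*x1 + 3*x2 = 16, 0 <= x_i <= 5
Step 1: y^k = 0.0, reduced costs: (11.0, 13.0)
  x^k = (0.0, 0.0), subgradient = b - a^T x = 16.0
  y^{k+1} = 0.0 + 0.05*16.0 = 0.8
Step 2: y^k = 0.8, reduced costs: (7.8, 10.6)
  x^k = (0.0, 0.0), subgradient = b - a^T x = 16.0
  y^{k+1} = 0.8 + 0.05*16.0 = 1.6
Dual objective at y_2 = 1.6: reduced costs (4.6, 8.2), box minimizer x = (0.0, 0.0)
g(y_2) = b*y + (c1 - a1*y)*x1 + (c2 - a2*y)*x2 = 16*1.6 + 4.6*0.0 + 8.2*0.0 = 25.6 + 0.0 + 0.0 = 25.6


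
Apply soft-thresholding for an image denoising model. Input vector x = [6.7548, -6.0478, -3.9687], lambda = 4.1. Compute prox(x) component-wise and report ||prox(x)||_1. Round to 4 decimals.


Soft-thresholding with lambda = 4.1:
prox(6.7548) = sign(6.7548)*max(|6.7548| - 4.1, 0) = 2.6548
prox(-6.0478) = sign(-6.0478)*max(|-6.0478| - 4.1, 0) = -1.9478
prox(-3.9687) = sign(-3.9687)*max(|-3.9687| - 4.1, 0) = 0.0
prox(x) = [2.6548, -1.9478, 0.0]
||prox(x)||_1 = 2.6548 + 1.9478 + 0.0 = 4.6026


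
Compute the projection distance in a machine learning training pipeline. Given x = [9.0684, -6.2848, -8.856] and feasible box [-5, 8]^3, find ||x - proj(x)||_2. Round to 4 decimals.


Project each component onto [-5, 8].
clip(9.0684) = 8.0, clip(-6.2848) = -5.0, clip(-8.856) = -5.0
Projection = [8.0, -5.0, -5.0]
Squared diffs: [1.1415, 1.6507, 14.8687]
Distance = sqrt(17.6609) = 4.2025


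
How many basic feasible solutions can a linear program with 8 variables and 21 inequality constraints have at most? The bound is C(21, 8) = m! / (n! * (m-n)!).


Each vertex corresponds to some choice of n active constraints out of m, so the number of vertices is at most C(m, n) = m! / (n!(m-n)!).
m = 21, n = 8
Numerator: 21 * 20 * 19 * 18 * 17 * 16 * 15 * 14
Denominator: 8! = 40320
C(21, 8) = 203490


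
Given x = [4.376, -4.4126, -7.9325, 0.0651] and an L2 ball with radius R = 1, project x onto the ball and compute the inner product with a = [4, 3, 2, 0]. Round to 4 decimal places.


Step 1: Compute ||x|| (intermediates to 6 decimals).
||x|| = sqrt(4.376^2 + (-4.4126)^2 + (-7.9325)^2 + 0.0651^2) = 10.077163
Step 2: Project.
Since ||x|| > R, scale = R/||x|| = 1/10.077163 = 0.099234, proj(x) = scale * x
proj(x) = [0.434248, -0.43788, -0.787174, 0.00646]
Step 3: Dot product.
a^T * proj(x) = 4*0.434248 + 3*(-0.43788) + 2*(-0.787174) + 0*0.00646 = -1.151


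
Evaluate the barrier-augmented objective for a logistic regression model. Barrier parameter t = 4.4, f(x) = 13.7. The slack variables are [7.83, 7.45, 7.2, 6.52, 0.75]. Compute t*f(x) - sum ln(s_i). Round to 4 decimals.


Step 1: Compute log-barrier.
ln values: [2.058, 2.0082, 1.9741, 1.8749, -0.2877]
phi = -(2.058 + 2.0082 + 1.9741 + 1.8749 - 0.2877) = -7.6274
Step 2: Compute augmented objective.
t*f(x) = 4.4*13.7 = 60.28
Total = 60.28 - 7.6274 = 52.6526


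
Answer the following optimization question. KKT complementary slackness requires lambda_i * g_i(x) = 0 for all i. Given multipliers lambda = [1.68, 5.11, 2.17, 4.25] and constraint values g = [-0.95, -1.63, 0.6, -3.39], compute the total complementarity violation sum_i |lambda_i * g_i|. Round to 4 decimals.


KKT complementary slackness check:
lambda_1 * g_1 = 1.68 * -0.95 = -1.596
lambda_2 * g_2 = 5.11 * -1.63 = -8.3293
lambda_3 * g_3 = 2.17 * 0.6 = 1.302
lambda_4 * g_4 = 4.25 * -3.39 = -14.4075
Total violation = 1.596 + 8.3293 + 1.302 + 14.4075 = 25.6348


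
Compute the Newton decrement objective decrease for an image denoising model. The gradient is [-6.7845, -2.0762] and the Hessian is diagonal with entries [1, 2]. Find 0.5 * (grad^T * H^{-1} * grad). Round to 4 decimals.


Step 1: H is diagonal, so H^(-1) * g = [-6.7845, -1.0381].
Step 2: g^T H^(-1) g = sum_i g_i^2 / H_ii
  = (-6.7845)^2/1 + (-2.0762)^2/2
  = 46.0294 + 2.1553 = 48.1847
Step 3: Objective decrease = 0.5 * g^T H^(-1) g = 24.0924


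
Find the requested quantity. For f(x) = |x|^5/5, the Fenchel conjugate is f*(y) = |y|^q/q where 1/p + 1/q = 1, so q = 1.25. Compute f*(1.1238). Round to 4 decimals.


The conjugate exponent q satisfies 1/p + 1/q = 1.
p = 5, so q = 5/(5 - 1) = 1.25
|y|^q = 1.1238^1.25 = 1.1571
f*(1.1238) = 1.1571 / 1.25 = 0.9257


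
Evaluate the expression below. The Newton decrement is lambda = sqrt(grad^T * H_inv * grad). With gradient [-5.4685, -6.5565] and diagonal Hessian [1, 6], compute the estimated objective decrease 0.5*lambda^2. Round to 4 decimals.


Step 1: H is diagonal, so H^(-1) * g = [-5.4685, -1.0928].
Step 2: g^T H^(-1) g = sum_i g_i^2 / H_ii
  = (-5.4685)^2/1 + (-6.5565)^2/6
  = 29.9045 + 7.1646 = 37.0691
Step 3: Objective decrease = 0.5 * g^T H^(-1) g = 18.5346


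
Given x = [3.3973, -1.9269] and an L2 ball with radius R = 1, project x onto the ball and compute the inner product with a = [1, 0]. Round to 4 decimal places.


Step 1: Compute ||x|| (intermediates to 6 decimals).
||x|| = sqrt(3.3973^2 + (-1.9269)^2) = 3.905713
Step 2: Project.
Since ||x|| > R, scale = R/||x|| = 1/3.905713 = 0.256035, proj(x) = scale * x
proj(x) = [0.869828, -0.493354]
Step 3: Dot product.
a^T * proj(x) = 1*0.869828 + 0*(-0.493354) = 0.8698


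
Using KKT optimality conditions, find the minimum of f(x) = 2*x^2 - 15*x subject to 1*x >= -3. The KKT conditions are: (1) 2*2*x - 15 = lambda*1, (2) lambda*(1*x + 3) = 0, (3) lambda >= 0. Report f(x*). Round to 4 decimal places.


Step 1: Try lambda = 0 (constraint inactive).
Stationarity: 2*2*x - 15 = 0
x* = 15/(2*2) = 3.75
Check constraint: 1*3.75 = 3.75 >= -3 -- satisfied.
Step 2: Compute optimal value.
f(x*) = 2*3.75^2 - 15*3.75 = -28.125


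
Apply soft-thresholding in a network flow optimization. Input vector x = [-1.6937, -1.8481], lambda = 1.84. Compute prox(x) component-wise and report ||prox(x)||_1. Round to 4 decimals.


Soft-thresholding with lambda = 1.84:
prox(-1.6937) = sign(-1.6937)*max(|-1.6937| - 1.84, 0) = 0.0
prox(-1.8481) = sign(-1.8481)*max(|-1.8481| - 1.84, 0) = -0.0081
prox(x) = [0.0, -0.0081]
||prox(x)||_1 = 0.0 + 0.0081 = 0.0081


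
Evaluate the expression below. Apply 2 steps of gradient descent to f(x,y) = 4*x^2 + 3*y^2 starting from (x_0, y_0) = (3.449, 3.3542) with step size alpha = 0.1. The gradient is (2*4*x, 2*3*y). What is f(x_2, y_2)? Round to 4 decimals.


Gradient descent on f(x,y) = 4*x^2 + 3*y^2.
Starting point: (3.449, 3.3542), alpha = 0.1
Step 1: grad_x = 2*4*3.449 = 27.592, grad_y = 2*3*3.3542 = 20.1252
  x_1 = 3.449 - 0.1*27.592 = 0.6898
  y_1 = 3.3542 - 0.1*20.1252 = 1.3417
Step 2: grad_x = 2*4*0.6898 = 5.5184, grad_y = 2*3*1.3417 = 8.0501
  x_2 = 0.6898 - 0.1*5.5184 = 0.138
  y_2 = 1.3417 - 0.1*8.0501 = 0.5367
f(0.138, 0.5367) = 4*0.138^2 + 3*0.5367^2 = 0.9402


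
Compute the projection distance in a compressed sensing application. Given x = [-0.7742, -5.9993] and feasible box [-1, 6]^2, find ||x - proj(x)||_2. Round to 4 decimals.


Project each component onto [-1, 6].
clip(-0.7742) = -0.7742, clip(-5.9993) = -1.0
Projection = [-0.7742, -1.0]
Squared diffs: [0.0, 24.993]
Distance = sqrt(24.993) = 4.9993


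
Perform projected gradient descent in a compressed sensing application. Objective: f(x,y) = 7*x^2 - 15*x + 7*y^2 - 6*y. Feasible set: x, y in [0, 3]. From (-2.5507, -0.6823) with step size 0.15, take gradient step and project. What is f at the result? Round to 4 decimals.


Step 1: Compute gradient at (-2.5507, -0.6823).
grad_x = 2*7*-2.5507 - 15 = -50.7098
grad_y = 2*7*-0.6823 - 6 = -15.5522
Step 2: Gradient step.
x_raw = -2.5507 - 0.15*-50.7098 = 5.0558
y_raw = -0.6823 - 0.15*-15.5522 = 1.6505
Step 3: Project onto [0, 3].
x_proj = clip(5.0558) = 3.0
y_proj = clip(1.6505) = 1.6505
Step 4: Evaluate f.
f(3.0, 1.6505) = 27.1666


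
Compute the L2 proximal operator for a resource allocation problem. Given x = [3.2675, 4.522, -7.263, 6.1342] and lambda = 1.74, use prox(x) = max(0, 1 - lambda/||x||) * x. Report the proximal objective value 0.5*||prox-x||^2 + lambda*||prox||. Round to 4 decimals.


Step 1: Compute ||x||.
||x|| = 11.0229
Step 2: Compute scaling factor.
scale = max(0, 1 - 1.74/11.0229) = 0.8421
Step 3: prox(x) = [2.7517, 3.8082, -6.1165, 5.1659]
||prox(x)|| = 9.2829
Step 4: Proximal objective.
0.5*||prox-x||^2 = 1.5138
lambda*||prox|| = 16.1522
Total = 17.6661


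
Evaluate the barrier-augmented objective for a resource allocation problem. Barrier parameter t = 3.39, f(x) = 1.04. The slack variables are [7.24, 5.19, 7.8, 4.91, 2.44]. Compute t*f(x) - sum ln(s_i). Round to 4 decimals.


Step 1: Compute log-barrier.
ln values: [1.9796, 1.6467, 2.0541, 1.5913, 0.892]
phi = -(1.9796 + 1.6467 + 2.0541 + 1.5913 + 0.892) = -8.1638
Step 2: Compute augmented objective.
t*f(x) = 3.39*1.04 = 3.5256
Total = 3.5256 - 8.1638 = -4.6382


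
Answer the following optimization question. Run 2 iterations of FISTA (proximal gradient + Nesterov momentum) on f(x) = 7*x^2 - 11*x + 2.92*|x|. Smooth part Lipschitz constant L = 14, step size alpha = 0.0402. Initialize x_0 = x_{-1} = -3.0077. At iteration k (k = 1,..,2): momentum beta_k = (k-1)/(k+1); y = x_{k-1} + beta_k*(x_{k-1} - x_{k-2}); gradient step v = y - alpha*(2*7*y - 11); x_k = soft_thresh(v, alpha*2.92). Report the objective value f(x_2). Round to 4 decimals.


FISTA on f(x) = 7*x^2 - 11*x + 2.92*|x|
L = 14, alpha = 0.0402
Iteration 1: beta = 0.0, y = -3.0077 + 0.0*(-3.0077 + 3.0077) = -3.0077
  grad(y) = -53.1078, v = y - alpha*grad = -0.8728
  prox(v) = soft_thresh(-0.8728, 0.1174) = -0.7554
Iteration 2: beta = 0.3333, y = -0.7554 + 0.3333*(-0.7554 + 3.0077) = -0.0046
  grad(y) = -11.0645, v = y - alpha*grad = 0.4402
  prox(v) = soft_thresh(0.4402, 0.1174) = 0.3228
f(x_2) = 7*0.3228^2 - 11*0.3228 + 2.92*|0.3228| = -1.8788


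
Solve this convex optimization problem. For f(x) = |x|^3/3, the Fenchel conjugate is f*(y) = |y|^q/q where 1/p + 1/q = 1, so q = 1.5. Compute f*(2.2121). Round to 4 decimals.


The conjugate exponent q satisfies 1/p + 1/q = 1.
p = 3, so q = 3/(3 - 1) = 1.5
|y|^q = 2.2121^1.5 = 3.2901
f*(2.2121) = 3.2901 / 1.5 = 2.1934


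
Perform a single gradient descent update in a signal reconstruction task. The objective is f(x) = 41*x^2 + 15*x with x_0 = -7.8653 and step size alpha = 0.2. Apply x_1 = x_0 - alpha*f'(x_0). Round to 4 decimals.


We compute the gradient at x_0 and apply the update.
f'(x) = 82*x + 15
f'(-7.8653) = 82*-7.8653 + 15 = -629.9546
x_1 = -7.8653 - 0.2*-629.9546 = 118.1256


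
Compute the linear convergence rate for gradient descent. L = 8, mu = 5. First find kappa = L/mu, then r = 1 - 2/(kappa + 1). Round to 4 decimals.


Step 1: Compute the condition number.
kappa = L/mu = 8/5 = 1.6
Step 2: Compute the convergence rate.
r = 1 - 2/(kappa + 1) = 1 - 2*mu/(L + mu) = (L - mu)/(L + mu) = 3/13 = 0.2308


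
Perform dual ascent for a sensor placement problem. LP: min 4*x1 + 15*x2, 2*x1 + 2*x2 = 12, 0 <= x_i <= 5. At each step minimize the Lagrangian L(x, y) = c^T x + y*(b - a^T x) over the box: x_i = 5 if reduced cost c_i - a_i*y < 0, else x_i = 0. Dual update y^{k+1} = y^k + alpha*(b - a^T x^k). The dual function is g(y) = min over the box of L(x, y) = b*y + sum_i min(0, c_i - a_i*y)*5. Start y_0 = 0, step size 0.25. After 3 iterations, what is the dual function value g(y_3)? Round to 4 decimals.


Dual ascent for LP: min 4*x1 + 15*x2, 2*x1 + 2*x2 = 12, 0 <= x_i <= 5
Step 1: y^k = 0.0, reduced costs: (4.0, 15.0)
  x^k = (0.0, 0.0), subgradient = b - a^T x = 12.0
  y^{k+1} = 0.0 + 0.25*12.0 = 3.0
Step 2: y^k = 3.0, reduced costs: (-2.0, 9.0)
  x^k = (5.0, 0.0), subgradient = b - a^T x = 2.0
  y^{k+1} = 3.0 + 0.25*2.0 = 3.5
Step 3: y^k = 3.5, reduced costs: (-3.0, 8.0)
  x^k = (5.0, 0.0), subgradient = b - a^T x = 2.0
  y^{k+1} = 3.5 + 0.25*2.0 = 4.0
Dual objective at y_3 = 4.0: reduced costs (-4.0, 7.0), box minimizer x = (5.0, 0.0)
g(y_3) = b*y + (c1 - a1*y)*x1 + (c2 - a2*y)*x2 = 12*4.0 + (-4.0)*5.0 + 7.0*0.0 = 48.0 - 20.0 + 0.0 = 28.0


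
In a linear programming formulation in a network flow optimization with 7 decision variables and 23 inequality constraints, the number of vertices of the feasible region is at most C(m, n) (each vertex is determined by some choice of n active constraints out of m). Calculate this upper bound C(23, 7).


Each vertex corresponds to some choice of n active constraints out of m, so the number of vertices is at most C(m, n) = m! / (n!(m-n)!).
m = 23, n = 7
Numerator: 23 * 22 * 21 * 20 * 19 * 18 * 17
Denominator: 7! = 5040
C(23, 7) = 245157


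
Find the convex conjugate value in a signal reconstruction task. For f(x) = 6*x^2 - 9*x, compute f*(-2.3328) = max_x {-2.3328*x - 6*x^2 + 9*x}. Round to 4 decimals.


f*(y) = sup_x {y*x - a*x^2 - b*x} = sup_x {(y-b)*x - a*x^2}
FOC: (y - b) - 2a*x = 0 => x* = (y - b)/(2a)
x* = (-2.3328 + 9)/(2*6) = 0.5556
f*(-2.3328) = (y-b)^2/(4a) = (-2.3328 + 9)^2/(4*6)
= 44.4516/24 = 1.8521


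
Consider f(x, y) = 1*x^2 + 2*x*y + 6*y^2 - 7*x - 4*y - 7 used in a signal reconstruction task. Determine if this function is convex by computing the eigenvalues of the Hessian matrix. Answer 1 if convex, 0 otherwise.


The Hessian of f(x,y) = 1*x^2 + 2*x*y + 6*y^2 - 7*x - 4*y - 7 is:
H = [[2, 2], [2, 12]]
Trace = 2 + 12 = 14
Determinant = 2*12 - (2)^2 = 20
Discriminant = (14)^2 - 4*20 = 116.0
Eigenvalues: lambda_1 = 1.6148, lambda_2 = 12.3852
The function is convex.

1


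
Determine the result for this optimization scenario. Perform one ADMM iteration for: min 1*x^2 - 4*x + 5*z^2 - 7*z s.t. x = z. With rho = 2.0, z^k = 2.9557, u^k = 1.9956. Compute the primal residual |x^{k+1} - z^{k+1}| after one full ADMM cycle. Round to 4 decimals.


ADMM iteration with rho = 2.0, z^k = 2.9557, u^k = 1.9956
Step 1: x-update.
Minimize 1*x^2 - 4*x + (2.0/2)*(x - 2.9557 + 1.9956)^2
FOC: (2*1 + 2.0)*x = 4 + 2.0*(2.9557 - 1.9956)
x^{k+1} = 1.4801
Step 2: z-update.
Minimize 5*z^2 - 7*z + (2.0/2)*(1.4801 - z + 1.9956)^2
FOC: (2*5 + 2.0)*z = 7 + 2.0*(1.4801 + 1.9956)
z^{k+1} = 1.1626
Step 3: u-update.
u^{k+1} = 1.9956 + 1.4801 - 1.1626 = 2.313
Step 4: Primal residual = |1.4801 - 1.1626| = 0.3174


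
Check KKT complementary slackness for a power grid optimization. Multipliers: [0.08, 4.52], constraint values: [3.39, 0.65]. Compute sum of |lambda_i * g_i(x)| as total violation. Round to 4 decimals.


KKT complementary slackness check:
lambda_1 * g_1 = 0.08 * 3.39 = 0.2712
lambda_2 * g_2 = 4.52 * 0.65 = 2.938
Total violation = 0.2712 + 2.938 = 3.2092


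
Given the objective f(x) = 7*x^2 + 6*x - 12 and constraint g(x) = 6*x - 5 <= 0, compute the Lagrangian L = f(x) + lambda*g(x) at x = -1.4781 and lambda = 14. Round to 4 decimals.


Step 1: Evaluate f(x).
f(-1.4781) = 7*(-1.4781)^2 + 6*(-1.4781) - 12 = -5.5751
Step 2: Evaluate g(x).
g(-1.4781) = 6*-1.4781 - 5 = -13.8686
Step 3: Compute Lagrangian.
L = -5.5751 + 14*-13.8686 = -199.7355


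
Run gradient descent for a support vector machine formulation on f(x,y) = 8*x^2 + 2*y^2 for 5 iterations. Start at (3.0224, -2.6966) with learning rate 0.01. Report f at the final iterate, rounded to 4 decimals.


Gradient descent on f(x,y) = 8*x^2 + 2*y^2.
Starting point: (3.0224, -2.6966), alpha = 0.01
Step 1: grad_x = 2*8*3.0224 = 48.3584, grad_y = 2*2*-2.6966 = -10.7864
  x_1 = 3.0224 - 0.01*48.3584 = 2.5388
  y_1 = -2.6966 - 0.01*-10.7864 = -2.5887
Step 2: grad_x = 2*8*2.5388 = 40.6211, grad_y = 2*2*-2.5887 = -10.3549
  x_2 = 2.5388 - 0.01*40.6211 = 2.1326
  y_2 = -2.5887 - 0.01*-10.3549 = -2.4852
Step 3: grad_x = 2*8*2.1326 = 34.1217, grad_y = 2*2*-2.4852 = -9.9407
  x_3 = 2.1326 - 0.01*34.1217 = 1.7914
  y_3 = -2.4852 - 0.01*-9.9407 = -2.3858
Step 4: grad_x = 2*8*1.7914 = 28.6622, grad_y = 2*2*-2.3858 = -9.5431
  x_4 = 1.7914 - 0.01*28.6622 = 1.5048
  y_4 = -2.3858 - 0.01*-9.5431 = -2.2903
Step 5: grad_x = 2*8*1.5048 = 24.0763, grad_y = 2*2*-2.2903 = -9.1614
  x_5 = 1.5048 - 0.01*24.0763 = 1.264
  y_5 = -2.2903 - 0.01*-9.1614 = -2.1987
f(1.264, -2.1987) = 8*1.264^2 + 2*(-2.1987)^2 = 22.4505


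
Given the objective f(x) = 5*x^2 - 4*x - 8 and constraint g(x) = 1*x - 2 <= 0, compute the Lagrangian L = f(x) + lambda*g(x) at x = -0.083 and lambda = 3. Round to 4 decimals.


Step 1: Evaluate f(x).
f(-0.083) = 5*(-0.083)^2 - 4*(-0.083) - 8 = -7.6336
Step 2: Evaluate g(x).
g(-0.083) = 1*-0.083 - 2 = -2.083
Step 3: Compute Lagrangian.
L = -7.6336 + 3*-2.083 = -13.8826


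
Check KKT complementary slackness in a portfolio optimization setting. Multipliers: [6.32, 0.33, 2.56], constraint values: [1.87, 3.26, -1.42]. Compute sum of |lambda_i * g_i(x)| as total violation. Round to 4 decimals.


KKT complementary slackness check:
lambda_1 * g_1 = 6.32 * 1.87 = 11.8184
lambda_2 * g_2 = 0.33 * 3.26 = 1.0758
lambda_3 * g_3 = 2.56 * -1.42 = -3.6352
Total violation = 11.8184 + 1.0758 + 3.6352 = 16.5294


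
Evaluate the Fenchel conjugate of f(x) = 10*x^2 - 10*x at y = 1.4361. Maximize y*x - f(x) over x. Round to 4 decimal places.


f*(y) = sup_x {y*x - a*x^2 - b*x} = sup_x {(y-b)*x - a*x^2}
FOC: (y - b) - 2a*x = 0 => x* = (y - b)/(2a)
x* = (1.4361 + 10)/(2*10) = 0.5718
f*(1.4361) = (y-b)^2/(4a) = (1.4361 + 10)^2/(4*10)
= 130.7844/40 = 3.2696


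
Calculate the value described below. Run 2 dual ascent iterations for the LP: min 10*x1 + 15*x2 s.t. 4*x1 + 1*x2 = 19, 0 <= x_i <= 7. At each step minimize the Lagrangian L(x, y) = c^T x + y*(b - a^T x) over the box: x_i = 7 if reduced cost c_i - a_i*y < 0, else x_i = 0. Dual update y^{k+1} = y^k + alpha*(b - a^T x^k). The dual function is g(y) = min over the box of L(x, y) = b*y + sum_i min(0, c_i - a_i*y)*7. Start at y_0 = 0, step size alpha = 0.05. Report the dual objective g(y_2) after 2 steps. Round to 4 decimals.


Dual ascent for LP: min 10*x1 + 15*x2, 4*x1 + 1*x2 = 19, 0 <= x_i <= 7
Step 1: y^k = 0.0, reduced costs: (10.0, 15.0)
  x^k = (0.0, 0.0), subgradient = b - a^T x = 19.0
  y^{k+1} = 0.0 + 0.05*19.0 = 0.95
Step 2: y^k = 0.95, reduced costs: (6.2, 14.05)
  x^k = (0.0, 0.0), subgradient = b - a^T x = 19.0
  y^{k+1} = 0.95 + 0.05*19.0 = 1.9
Dual objective at y_2 = 1.9: reduced costs (2.4, 13.1), box minimizer x = (0.0, 0.0)
g(y_2) = b*y + (c1 - a1*y)*x1 + (c2 - a2*y)*x2 = 19*1.9 + 2.4*0.0 + 13.1*0.0 = 36.1 + 0.0 + 0.0 = 36.1


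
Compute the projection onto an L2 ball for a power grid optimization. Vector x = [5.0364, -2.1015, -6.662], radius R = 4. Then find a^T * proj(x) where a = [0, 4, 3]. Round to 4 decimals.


Step 1: Compute ||x|| (intermediates to 6 decimals).
||x|| = sqrt(5.0364^2 + (-2.1015)^2 + (-6.662)^2) = 8.611845
Step 2: Project.
Since ||x|| > R, scale = R/||x|| = 4/8.611845 = 0.464477, proj(x) = scale * x
proj(x) = [2.339292, -0.976098, -3.094346]
Step 3: Dot product.
a^T * proj(x) = 0*2.339292 + 4*(-0.976098) + 3*(-3.094346) = -13.1874


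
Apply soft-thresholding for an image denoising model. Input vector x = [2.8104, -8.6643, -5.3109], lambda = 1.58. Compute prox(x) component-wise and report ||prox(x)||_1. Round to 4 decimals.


Soft-thresholding with lambda = 1.58:
prox(2.8104) = sign(2.8104)*max(|2.8104| - 1.58, 0) = 1.2304
prox(-8.6643) = sign(-8.6643)*max(|-8.6643| - 1.58, 0) = -7.0843
prox(-5.3109) = sign(-5.3109)*max(|-5.3109| - 1.58, 0) = -3.7309
prox(x) = [1.2304, -7.0843, -3.7309]
||prox(x)||_1 = 1.2304 + 7.0843 + 3.7309 = 12.0456


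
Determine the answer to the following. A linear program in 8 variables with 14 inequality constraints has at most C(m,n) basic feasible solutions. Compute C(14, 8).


Each vertex corresponds to some choice of n active constraints out of m, so the number of vertices is at most C(m, n) = m! / (n!(m-n)!).
m = 14, n = 8
Numerator: 14 * 13 * 12 * 11 * 10 * 9 * 8 * 7
Denominator: 8! = 40320
C(14, 8) = 3003


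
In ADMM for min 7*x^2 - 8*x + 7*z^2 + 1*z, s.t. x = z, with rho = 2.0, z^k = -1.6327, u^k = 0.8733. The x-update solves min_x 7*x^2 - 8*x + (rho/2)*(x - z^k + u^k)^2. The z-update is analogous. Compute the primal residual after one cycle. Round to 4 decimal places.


ADMM iteration with rho = 2.0, z^k = -1.6327, u^k = 0.8733
Step 1: x-update.
Minimize 7*x^2 - 8*x + (2.0/2)*(x + 1.6327 + 0.8733)^2
FOC: (2*7 + 2.0)*x = 8 + 2.0*(-1.6327 - 0.8733)
x^{k+1} = 0.1868
Step 2: z-update.
Minimize 7*z^2 + 1*z + (2.0/2)*(0.1868 - z + 0.8733)^2
FOC: (2*7 + 2.0)*z = -1 + 2.0*(0.1868 + 0.8733)
z^{k+1} = 0.07
Step 3: u-update.
u^{k+1} = 0.8733 + 0.1868 - 0.07 = 0.99
Step 4: Primal residual = |0.1868 - 0.07| = 0.1167


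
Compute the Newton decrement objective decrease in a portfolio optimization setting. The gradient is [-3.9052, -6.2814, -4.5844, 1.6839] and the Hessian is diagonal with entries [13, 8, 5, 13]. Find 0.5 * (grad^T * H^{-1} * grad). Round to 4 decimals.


Step 1: H is diagonal, so H^(-1) * g = [-0.3004, -0.7852, -0.9169, 0.1295].
Step 2: g^T H^(-1) g = sum_i g_i^2 / H_ii
  = (-3.9052)^2/13 + (-6.2814)^2/8 + (-4.5844)^2/5 + (1.6839)^2/13
  = 1.1731 + 4.932 + 4.2033 + 0.2181 = 10.5266
Step 3: Objective decrease = 0.5 * g^T H^(-1) g = 5.2633


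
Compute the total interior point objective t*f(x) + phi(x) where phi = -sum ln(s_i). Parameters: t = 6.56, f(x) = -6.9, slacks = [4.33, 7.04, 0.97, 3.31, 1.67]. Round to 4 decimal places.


Step 1: Compute log-barrier.
ln values: [1.4656, 1.9516, -0.0305, 1.1969, 0.5128]
phi = -(1.4656 + 1.9516 - 0.0305 + 1.1969 + 0.5128) = -5.0965
Step 2: Compute augmented objective.
t*f(x) = 6.56*-6.9 = -45.264
Total = -45.264 - 5.0965 = -50.3605


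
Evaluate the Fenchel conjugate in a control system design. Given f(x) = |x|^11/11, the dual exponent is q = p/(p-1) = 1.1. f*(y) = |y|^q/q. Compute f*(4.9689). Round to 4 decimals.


The conjugate exponent q satisfies 1/p + 1/q = 1.
p = 11, so q = 11/(11 - 1) = 1.1
|y|^q = 4.9689^1.1 = 5.8329
f*(4.9689) = 5.8329 / 1.1 = 5.3027


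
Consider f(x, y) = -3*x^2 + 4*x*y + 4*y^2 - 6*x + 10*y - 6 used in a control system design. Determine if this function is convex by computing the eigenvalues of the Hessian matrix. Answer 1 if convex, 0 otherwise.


The Hessian of f(x,y) = -3*x^2 + 4*x*y + 4*y^2 - 6*x + 10*y - 6 is:
H = [[-6, 4], [4, 8]]
Trace = -6 + 8 = 2
Determinant = -6*8 - (4)^2 = -64
Discriminant = (2)^2 - 4*-64 = 260.0
Eigenvalues: lambda_1 = -7.0623, lambda_2 = 9.0623
The function is not convex.

0


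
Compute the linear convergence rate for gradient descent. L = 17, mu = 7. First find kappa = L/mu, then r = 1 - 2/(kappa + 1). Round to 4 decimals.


Step 1: Compute the condition number.
kappa = L/mu = 17/7 = 2.4286
Step 2: Compute the convergence rate.
r = 1 - 2/(kappa + 1) = 1 - 2*mu/(L + mu) = (L - mu)/(L + mu) = 10/24 = 0.4167


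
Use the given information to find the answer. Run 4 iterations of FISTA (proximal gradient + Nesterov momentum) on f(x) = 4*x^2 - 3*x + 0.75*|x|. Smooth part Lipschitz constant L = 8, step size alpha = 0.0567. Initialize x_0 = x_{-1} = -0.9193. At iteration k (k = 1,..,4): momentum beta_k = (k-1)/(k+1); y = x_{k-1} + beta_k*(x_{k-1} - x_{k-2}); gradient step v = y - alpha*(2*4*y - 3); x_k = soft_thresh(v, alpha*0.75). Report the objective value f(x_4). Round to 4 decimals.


FISTA on f(x) = 4*x^2 - 3*x + 0.75*|x|
L = 8, alpha = 0.0567
Iteration 1: beta = 0.0, y = -0.9193 + 0.0*(-0.9193 + 0.9193) = -0.9193
  grad(y) = -10.3544, v = y - alpha*grad = -0.3322
  prox(v) = soft_thresh(-0.3322, 0.0425) = -0.2897
Iteration 2: beta = 0.3333, y = -0.2897 + 0.3333*(-0.2897 + 0.9193) = -0.0798
  grad(y) = -3.6385, v = y - alpha*grad = 0.1265
  prox(v) = soft_thresh(0.1265, 0.0425) = 0.084
Iteration 3: beta = 0.5, y = 0.084 + 0.5*(0.084 + 0.2897) = 0.2708
  grad(y) = -0.8337, v = y - alpha*grad = 0.3181
  prox(v) = soft_thresh(0.3181, 0.0425) = 0.2755
Iteration 4: beta = 0.6, y = 0.2755 + 0.6*(0.2755 - 0.084) = 0.3905
  grad(y) = 0.1238, v = y - alpha*grad = 0.3835
  prox(v) = soft_thresh(0.3835, 0.0425) = 0.3409
f(x_4) = 4*0.3409^2 - 3*0.3409 + 0.75*|0.3409| = -0.3022


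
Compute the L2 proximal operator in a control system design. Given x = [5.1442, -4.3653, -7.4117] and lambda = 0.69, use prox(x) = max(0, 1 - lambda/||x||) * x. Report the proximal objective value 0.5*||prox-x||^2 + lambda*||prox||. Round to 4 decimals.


Step 1: Compute ||x||.
||x|| = 10.0226
Step 2: Compute scaling factor.
scale = max(0, 1 - 0.69/10.0226) = 0.9312
Step 3: prox(x) = [4.79, -4.0648, -6.9014]
||prox(x)|| = 9.3326
Step 4: Proximal objective.
0.5*||prox-x||^2 = 0.2381
lambda*||prox|| = 6.4395
Total = 6.6775


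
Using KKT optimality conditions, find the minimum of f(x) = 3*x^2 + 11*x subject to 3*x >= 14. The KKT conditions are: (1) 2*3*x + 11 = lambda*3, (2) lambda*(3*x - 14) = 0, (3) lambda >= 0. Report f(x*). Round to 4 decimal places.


Step 1: Try lambda = 0 (constraint inactive).
x_unc = -11/(2*3) = -1.8333
Check: 3*-1.8333 = -5.4999 < 14 -- violated!
Step 2: Constraint must be active: 3*x = 14
x* = 14/3 = 4.6667 (rounded; the exact value 14/3 is used below)
lambda = (2*3*(14/3) + 11)/3 = 13.0
Step 3: Compute optimal value.
f(x*) = 3*(14/3)^2 + 11*(14/3) = 116.6667


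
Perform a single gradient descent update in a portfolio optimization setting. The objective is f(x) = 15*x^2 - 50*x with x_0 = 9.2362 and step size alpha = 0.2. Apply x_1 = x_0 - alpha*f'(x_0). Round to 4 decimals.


We compute the gradient at x_0 and apply the update.
f'(x) = 30*x - 50
f'(9.2362) = 30*9.2362 - 50 = 227.086
x_1 = 9.2362 - 0.2*227.086 = -36.181


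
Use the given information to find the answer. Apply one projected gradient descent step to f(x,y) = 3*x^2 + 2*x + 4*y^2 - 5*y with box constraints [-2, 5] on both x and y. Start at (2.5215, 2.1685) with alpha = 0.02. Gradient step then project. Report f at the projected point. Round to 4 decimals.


Step 1: Compute gradient at (2.5215, 2.1685).
grad_x = 2*3*2.5215 + 2 = 17.129
grad_y = 2*4*2.1685 - 5 = 12.348
Step 2: Gradient step.
x_raw = 2.5215 - 0.02*17.129 = 2.1789
y_raw = 2.1685 - 0.02*12.348 = 1.9215
Step 3: Project onto [-2, 5].
x_proj = clip(2.1789) = 2.1789
y_proj = clip(1.9215) = 1.9215
Step 4: Evaluate f.
f(2.1789, 1.9215) = 23.7625


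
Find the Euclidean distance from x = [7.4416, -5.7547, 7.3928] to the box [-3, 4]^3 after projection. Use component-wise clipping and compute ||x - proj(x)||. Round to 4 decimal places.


Project each component onto [-3, 4].
clip(7.4416) = 4.0, clip(-5.7547) = -3.0, clip(7.3928) = 4.0
Projection = [4.0, -3.0, 4.0]
Squared diffs: [11.8446, 7.5884, 11.5111]
Distance = sqrt(30.9441) = 5.5627


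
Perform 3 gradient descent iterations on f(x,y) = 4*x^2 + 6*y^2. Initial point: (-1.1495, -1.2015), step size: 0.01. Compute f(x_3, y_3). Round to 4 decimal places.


Gradient descent on f(x,y) = 4*x^2 + 6*y^2.
Starting point: (-1.1495, -1.2015), alpha = 0.01
Step 1: grad_x = 2*4*-1.1495 = -9.196, grad_y = 2*6*-1.2015 = -14.418
  x_1 = -1.1495 - 0.01*-9.196 = -1.0575
  y_1 = -1.2015 - 0.01*-14.418 = -1.0573
Step 2: grad_x = 2*4*-1.0575 = -8.4603, grad_y = 2*6*-1.0573 = -12.6878
  x_2 = -1.0575 - 0.01*-8.4603 = -0.9729
  y_2 = -1.0573 - 0.01*-12.6878 = -0.9304
Step 3: grad_x = 2*4*-0.9729 = -7.7835, grad_y = 2*6*-0.9304 = -11.1653
  x_3 = -0.9729 - 0.01*-7.7835 = -0.8951
  y_3 = -0.9304 - 0.01*-11.1653 = -0.8188
f(-0.8951, -0.8188) = 4*(-0.8951)^2 + 6*(-0.8188)^2 = 7.2273


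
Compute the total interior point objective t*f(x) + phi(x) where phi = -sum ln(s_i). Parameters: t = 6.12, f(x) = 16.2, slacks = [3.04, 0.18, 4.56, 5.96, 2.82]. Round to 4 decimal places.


Step 1: Compute log-barrier.
ln values: [1.1119, -1.7148, 1.5173, 1.7851, 1.0367]
phi = -(1.1119 - 1.7148 + 1.5173 + 1.7851 + 1.0367) = -3.7362
Step 2: Compute augmented objective.
t*f(x) = 6.12*16.2 = 99.144
Total = 99.144 - 3.7362 = 95.4078


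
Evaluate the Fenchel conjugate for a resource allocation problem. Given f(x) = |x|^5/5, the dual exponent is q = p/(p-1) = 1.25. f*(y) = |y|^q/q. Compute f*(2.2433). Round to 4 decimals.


The conjugate exponent q satisfies 1/p + 1/q = 1.
p = 5, so q = 5/(5 - 1) = 1.25
|y|^q = 2.2433^1.25 = 2.7454
f*(2.2433) = 2.7454 / 1.25 = 2.1963


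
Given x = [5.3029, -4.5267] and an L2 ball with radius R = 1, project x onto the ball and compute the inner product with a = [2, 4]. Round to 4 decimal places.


Step 1: Compute ||x|| (intermediates to 6 decimals).
||x|| = sqrt(5.3029^2 + (-4.5267)^2) = 6.972214
Step 2: Project.
Since ||x|| > R, scale = R/||x|| = 1/6.972214 = 0.143426, proj(x) = scale * x
proj(x) = [0.760574, -0.649246]
Step 3: Dot product.
a^T * proj(x) = 2*0.760574 + 4*(-0.649246) = -1.0758


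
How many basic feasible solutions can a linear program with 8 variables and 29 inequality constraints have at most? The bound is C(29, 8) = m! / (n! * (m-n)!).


Each vertex corresponds to some choice of n active constraints out of m, so the number of vertices is at most C(m, n) = m! / (n!(m-n)!).
m = 29, n = 8
Numerator: 29 * 28 * 27 * 26 * 25 * 24 * 23 * 22
Denominator: 8! = 40320
C(29, 8) = 4292145


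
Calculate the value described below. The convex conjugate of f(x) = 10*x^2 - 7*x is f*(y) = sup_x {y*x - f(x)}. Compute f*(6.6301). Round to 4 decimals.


f*(y) = sup_x {y*x - a*x^2 - b*x} = sup_x {(y-b)*x - a*x^2}
FOC: (y - b) - 2a*x = 0 => x* = (y - b)/(2a)
x* = (6.6301 + 7)/(2*10) = 0.6815
f*(6.6301) = (y-b)^2/(4a) = (6.6301 + 7)^2/(4*10)
= 185.7796/40 = 4.6445


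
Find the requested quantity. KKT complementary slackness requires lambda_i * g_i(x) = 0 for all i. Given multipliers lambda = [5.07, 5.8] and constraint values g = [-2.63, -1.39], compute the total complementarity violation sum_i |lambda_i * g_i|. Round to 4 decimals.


KKT complementary slackness check:
lambda_1 * g_1 = 5.07 * -2.63 = -13.3341
lambda_2 * g_2 = 5.8 * -1.39 = -8.062
Total violation = 13.3341 + 8.062 = 21.3961


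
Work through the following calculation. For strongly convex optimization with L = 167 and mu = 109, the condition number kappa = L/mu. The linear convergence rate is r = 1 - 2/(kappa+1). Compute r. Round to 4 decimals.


Step 1: Compute the condition number.
kappa = L/mu = 167/109 = 1.5321
Step 2: Compute the convergence rate.
r = 1 - 2/(kappa + 1) = 1 - 2*mu/(L + mu) = (L - mu)/(L + mu) = 58/276 = 0.2101


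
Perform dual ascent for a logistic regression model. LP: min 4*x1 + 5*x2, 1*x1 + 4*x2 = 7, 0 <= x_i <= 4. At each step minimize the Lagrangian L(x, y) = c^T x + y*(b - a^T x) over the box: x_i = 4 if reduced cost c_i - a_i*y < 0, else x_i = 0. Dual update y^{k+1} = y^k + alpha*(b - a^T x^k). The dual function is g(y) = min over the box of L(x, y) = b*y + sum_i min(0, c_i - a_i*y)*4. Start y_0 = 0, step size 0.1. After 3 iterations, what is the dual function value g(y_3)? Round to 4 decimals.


Dual ascent for LP: min 4*x1 + 5*x2, 1*x1 + 4*x2 = 7, 0 <= x_i <= 4
Step 1: y^k = 0.0, reduced costs: (4.0, 5.0)
  x^k = (0.0, 0.0), subgradient = b - a^T x = 7.0
  y^{k+1} = 0.0 + 0.1*7.0 = 0.7
Step 2: y^k = 0.7, reduced costs: (3.3, 2.2)
  x^k = (0.0, 0.0), subgradient = b - a^T x = 7.0
  y^{k+1} = 0.7 + 0.1*7.0 = 1.4
Step 3: y^k = 1.4, reduced costs: (2.6, -0.6)
  x^k = (0.0, 4.0), subgradient = b - a^T x = -9.0
  y^{k+1} = 1.4 + 0.1*-9.0 = 0.5
Dual objective at y_3 = 0.5: reduced costs (3.5, 3.0), box minimizer x = (0.0, 0.0)
g(y_3) = b*y + (c1 - a1*y)*x1 + (c2 - a2*y)*x2 = 7*0.5 + 3.5*0.0 + 3.0*0.0 = 3.5 + 0.0 + 0.0 = 3.5


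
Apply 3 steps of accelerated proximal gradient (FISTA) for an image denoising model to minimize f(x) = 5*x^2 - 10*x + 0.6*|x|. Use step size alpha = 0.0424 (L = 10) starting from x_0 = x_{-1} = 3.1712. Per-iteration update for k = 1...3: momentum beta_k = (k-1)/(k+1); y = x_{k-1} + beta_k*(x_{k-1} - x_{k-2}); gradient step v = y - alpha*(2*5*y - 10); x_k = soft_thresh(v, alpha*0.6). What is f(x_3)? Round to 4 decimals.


FISTA on f(x) = 5*x^2 - 10*x + 0.6*|x|
L = 10, alpha = 0.0424
Iteration 1: beta = 0.0, y = 3.1712 + 0.0*(3.1712 - 3.1712) = 3.1712
  grad(y) = 21.712, v = y - alpha*grad = 2.2506
  prox(v) = soft_thresh(2.2506, 0.0254) = 2.2252
Iteration 2: beta = 0.3333, y = 2.2252 + 0.3333*(2.2252 - 3.1712) = 1.9098
  grad(y) = 9.0983, v = y - alpha*grad = 1.5241
  prox(v) = soft_thresh(1.5241, 0.0254) = 1.4986
Iteration 3: beta = 0.5, y = 1.4986 + 0.5*(1.4986 - 2.2252) = 1.1353
  grad(y) = 1.3535, v = y - alpha*grad = 1.078
  prox(v) = soft_thresh(1.078, 0.0254) = 1.0525
f(x_3) = 5*1.0525^2 - 10*1.0525 + 0.6*|1.0525| = -4.3547


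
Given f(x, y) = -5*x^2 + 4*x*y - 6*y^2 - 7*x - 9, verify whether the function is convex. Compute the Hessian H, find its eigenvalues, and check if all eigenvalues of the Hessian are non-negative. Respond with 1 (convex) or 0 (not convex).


The Hessian of f(x,y) = -5*x^2 + 4*x*y - 6*y^2 - 7*x - 9 is:
H = [[-10, 4], [4, -12]]
Trace = -10 - 12 = -22
Determinant = -10*-12 - (4)^2 = 104
Discriminant = (-22)^2 - 4*104 = 68.0
Eigenvalues: lambda_1 = -15.1231, lambda_2 = -6.8769
The function is not convex.

0


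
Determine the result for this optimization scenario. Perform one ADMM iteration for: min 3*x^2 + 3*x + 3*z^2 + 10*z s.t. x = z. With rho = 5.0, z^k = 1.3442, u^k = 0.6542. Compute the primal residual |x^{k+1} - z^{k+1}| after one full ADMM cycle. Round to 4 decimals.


ADMM iteration with rho = 5.0, z^k = 1.3442, u^k = 0.6542
Step 1: x-update.
Minimize 3*x^2 + 3*x + (5.0/2)*(x - 1.3442 + 0.6542)^2
FOC: (2*3 + 5.0)*x = -3 + 5.0*(1.3442 - 0.6542)
x^{k+1} = 0.0409
Step 2: z-update.
Minimize 3*z^2 + 10*z + (5.0/2)*(0.0409 - z + 0.6542)^2
FOC: (2*3 + 5.0)*z = -10 + 5.0*(0.0409 + 0.6542)
z^{k+1} = -0.5931
Step 3: u-update.
u^{k+1} = 0.6542 + 0.0409 + 0.5931 = 1.2882
Step 4: Primal residual = |0.0409 + 0.5931| = 0.634


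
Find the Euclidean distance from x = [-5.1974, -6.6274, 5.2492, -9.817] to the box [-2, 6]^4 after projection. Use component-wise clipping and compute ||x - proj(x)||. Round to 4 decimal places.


Project each component onto [-2, 6].
clip(-5.1974) = -2.0, clip(-6.6274) = -2.0, clip(5.2492) = 5.2492, clip(-9.817) = -2.0
Projection = [-2.0, -2.0, 5.2492, -2.0]
Squared diffs: [10.2234, 21.4128, 0.0, 61.1055]
Distance = sqrt(92.7417) = 9.6302


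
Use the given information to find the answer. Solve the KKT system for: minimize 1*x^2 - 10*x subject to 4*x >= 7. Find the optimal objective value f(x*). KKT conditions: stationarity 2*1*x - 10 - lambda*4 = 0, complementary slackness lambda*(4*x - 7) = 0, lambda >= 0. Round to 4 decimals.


Step 1: Try lambda = 0 (constraint inactive).
Stationarity: 2*1*x - 10 = 0
x* = 10/(2*1) = 5.0
Check constraint: 4*5.0 = 20.0 >= 7 -- satisfied.
Step 2: Compute optimal value.
f(x*) = 1*5.0^2 - 10*5.0 = -25.0


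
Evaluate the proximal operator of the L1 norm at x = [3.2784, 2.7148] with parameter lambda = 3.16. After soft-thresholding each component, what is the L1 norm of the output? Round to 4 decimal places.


Soft-thresholding with lambda = 3.16:
prox(3.2784) = sign(3.2784)*max(|3.2784| - 3.16, 0) = 0.1184
prox(2.7148) = sign(2.7148)*max(|2.7148| - 3.16, 0) = 0.0
prox(x) = [0.1184, 0.0]
||prox(x)||_1 = 0.1184 + 0.0 = 0.1184


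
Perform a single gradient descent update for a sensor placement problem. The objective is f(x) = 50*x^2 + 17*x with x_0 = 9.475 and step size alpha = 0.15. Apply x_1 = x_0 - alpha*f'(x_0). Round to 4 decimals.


We compute the gradient at x_0 and apply the update.
f'(x) = 100*x + 17
f'(9.475) = 100*9.475 + 17 = 964.5
x_1 = 9.475 - 0.15*964.5 = -135.2


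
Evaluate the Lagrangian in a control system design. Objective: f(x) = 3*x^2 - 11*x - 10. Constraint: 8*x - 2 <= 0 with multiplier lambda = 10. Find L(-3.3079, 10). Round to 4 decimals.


Step 1: Evaluate f(x).
f(-3.3079) = 3*(-3.3079)^2 - 11*(-3.3079) - 10 = 59.2135
Step 2: Evaluate g(x).
g(-3.3079) = 8*-3.3079 - 2 = -28.4632
Step 3: Compute Lagrangian.
L = 59.2135 + 10*-28.4632 = -225.4185


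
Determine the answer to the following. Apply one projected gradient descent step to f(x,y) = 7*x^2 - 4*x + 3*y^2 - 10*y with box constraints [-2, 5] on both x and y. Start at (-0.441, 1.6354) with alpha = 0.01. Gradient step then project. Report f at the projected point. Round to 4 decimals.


Step 1: Compute gradient at (-0.441, 1.6354).
grad_x = 2*7*-0.441 - 4 = -10.174
grad_y = 2*3*1.6354 - 10 = -0.1876
Step 2: Gradient step.
x_raw = -0.441 - 0.01*-10.174 = -0.3393
y_raw = 1.6354 - 0.01*-0.1876 = 1.6373
Step 3: Project onto [-2, 5].
x_proj = clip(-0.3393) = -0.3393
y_proj = clip(1.6373) = 1.6373
Step 4: Evaluate f.
f(-0.3393, 1.6373) = -6.168
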